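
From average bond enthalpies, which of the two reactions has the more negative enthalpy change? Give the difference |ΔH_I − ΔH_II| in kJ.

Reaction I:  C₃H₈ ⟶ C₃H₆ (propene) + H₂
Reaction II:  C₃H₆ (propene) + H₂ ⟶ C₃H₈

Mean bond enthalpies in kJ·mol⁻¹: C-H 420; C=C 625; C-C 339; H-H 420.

Reaction I:
  Bonds broken (reactants):
    C-C: 2 × 339 = 678
    C-H: 8 × 420 = 3360
    Σ(broken) = 4038 kJ
  Bonds formed (products):
    C-C: 1 × 339 = 339
    C-H: 6 × 420 = 2520
    C=C: 1 × 625 = 625
    H-H: 1 × 420 = 420
    Σ(formed) = 3904 kJ
  ΔH_I = 4038 − 3904 = +134 kJ
Reaction II:
  Bonds broken (reactants):
    C-C: 1 × 339 = 339
    C-H: 6 × 420 = 2520
    C=C: 1 × 625 = 625
    H-H: 1 × 420 = 420
    Σ(broken) = 3904 kJ
  Bonds formed (products):
    C-C: 2 × 339 = 678
    C-H: 8 × 420 = 3360
    Σ(formed) = 4038 kJ
  ΔH_II = 3904 − 4038 = −134 kJ
ΔH_I − ΔH_II = +268 kJ, so reaction II has the more negative ΔH; |ΔH_I − ΔH_II| = 268 kJ.

Reaction II, by 268 kJ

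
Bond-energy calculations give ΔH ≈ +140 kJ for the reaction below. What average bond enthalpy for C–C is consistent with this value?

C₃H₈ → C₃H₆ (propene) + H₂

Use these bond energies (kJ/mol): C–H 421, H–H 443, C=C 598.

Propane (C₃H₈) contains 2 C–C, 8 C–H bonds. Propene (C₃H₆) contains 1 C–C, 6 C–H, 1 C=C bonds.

Let D be the C–C bond energy.
Σ(broken) = 2×D + 8×421 = 3368 + 2D
Σ(formed) = 1×D + 6×421 + 1×598 + 1×443 = 3567 + D
ΔH = Σ(broken) − Σ(formed) = (3368 + 2D) − (3567 + D) = −199 + D
Setting this equal to +140 kJ gives D = 339 kJ/mol.

D(C–C) ≈ 339 kJ/mol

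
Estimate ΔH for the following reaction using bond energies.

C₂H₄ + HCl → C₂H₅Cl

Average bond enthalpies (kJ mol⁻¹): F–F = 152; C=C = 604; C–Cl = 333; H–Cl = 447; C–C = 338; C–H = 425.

Bonds broken (reactants):
  C–H: 4 × 425 = 1700
  C=C: 1 × 604 = 604
  H–Cl: 1 × 447 = 447
  Σ(broken) = 2751 kJ
Bonds formed (products):
  C–C: 1 × 338 = 338
  C–Cl: 1 × 333 = 333
  C–H: 5 × 425 = 2125
  Σ(formed) = 2796 kJ
ΔH = Σ(broken) − Σ(formed) = 2751 − 2796 = −45 kJ

ΔH ≈ −45 kJ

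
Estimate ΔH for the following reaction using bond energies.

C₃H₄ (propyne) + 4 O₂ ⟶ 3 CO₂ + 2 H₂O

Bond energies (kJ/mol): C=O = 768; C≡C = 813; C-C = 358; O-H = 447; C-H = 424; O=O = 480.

ΔH ≈ −1609 kJ

Bonds broken (reactants):
  C≡C: 1 × 813 = 813
  C-C: 1 × 358 = 358
  C-H: 4 × 424 = 1696
  O=O: 4 × 480 = 1920
  Σ(broken) = 4787 kJ
Bonds formed (products):
  C=O: 6 × 768 = 4608
  O-H: 4 × 447 = 1788
  Σ(formed) = 6396 kJ
ΔH = Σ(broken) − Σ(formed) = 4787 − 6396 = −1609 kJ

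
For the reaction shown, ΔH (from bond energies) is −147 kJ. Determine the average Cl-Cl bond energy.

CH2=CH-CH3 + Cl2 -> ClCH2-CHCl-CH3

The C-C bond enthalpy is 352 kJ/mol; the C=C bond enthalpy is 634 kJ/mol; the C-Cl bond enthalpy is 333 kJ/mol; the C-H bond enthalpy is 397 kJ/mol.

Let D be the Cl-Cl bond energy.
Σ(broken) = 1×352 + 6×397 + 1×634 + 1×D = 3368 + D
Σ(formed) = 2×352 + 2×333 + 6×397 = 3752
ΔH = Σ(broken) − Σ(formed) = (3368 + D) − (3752) = −384 + D
Setting this equal to −147 kJ gives D = 237 kJ/mol.

D(Cl-Cl) ≈ 237 kJ/mol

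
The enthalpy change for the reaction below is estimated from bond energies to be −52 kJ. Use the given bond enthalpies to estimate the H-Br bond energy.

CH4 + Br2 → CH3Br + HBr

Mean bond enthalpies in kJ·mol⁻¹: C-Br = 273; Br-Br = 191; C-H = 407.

Let D be the H-Br bond energy.
Σ(broken) = 1×191 + 4×407 = 1819
Σ(formed) = 1×273 + 3×407 + 1×D = 1494 + D
ΔH = Σ(broken) − Σ(formed) = (1819) − (1494 + D) = +325 − D
Setting this equal to −52 kJ gives D = 377 kJ/mol.

D(H-Br) ≈ 377 kJ/mol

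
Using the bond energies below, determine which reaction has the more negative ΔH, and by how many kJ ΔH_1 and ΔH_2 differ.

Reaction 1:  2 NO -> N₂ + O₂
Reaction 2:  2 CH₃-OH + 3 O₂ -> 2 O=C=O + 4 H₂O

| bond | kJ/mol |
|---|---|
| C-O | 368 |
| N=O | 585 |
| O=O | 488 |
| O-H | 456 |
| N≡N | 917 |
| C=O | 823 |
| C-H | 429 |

Reaction 2, by 1019 kJ

Reaction 1:
  Bonds broken (reactants):
    N=O: 2 × 585 = 1170
    Σ(broken) = 1170 kJ
  Bonds formed (products):
    N≡N: 1 × 917 = 917
    O=O: 1 × 488 = 488
    Σ(formed) = 1405 kJ
  ΔH_1 = 1170 − 1405 = −235 kJ
Reaction 2:
  Bonds broken (reactants):
    C-H: 6 × 429 = 2574
    C-O: 2 × 368 = 736
    O-H: 2 × 456 = 912
    O=O: 3 × 488 = 1464
    Σ(broken) = 5686 kJ
  Bonds formed (products):
    C=O: 4 × 823 = 3292
    O-H: 8 × 456 = 3648
    Σ(formed) = 6940 kJ
  ΔH_2 = 5686 − 6940 = −1254 kJ
ΔH_1 − ΔH_2 = +1019 kJ, so reaction 2 has the more negative ΔH; |ΔH_1 − ΔH_2| = 1019 kJ.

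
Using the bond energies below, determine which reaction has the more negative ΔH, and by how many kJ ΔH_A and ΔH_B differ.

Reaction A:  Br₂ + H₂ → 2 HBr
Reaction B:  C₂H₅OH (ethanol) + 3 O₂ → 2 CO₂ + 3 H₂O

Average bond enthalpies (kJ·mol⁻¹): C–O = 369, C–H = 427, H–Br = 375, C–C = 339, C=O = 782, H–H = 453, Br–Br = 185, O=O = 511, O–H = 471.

Reaction A:
  Bonds broken (reactants):
    Br–Br: 1 × 185 = 185
    H–H: 1 × 453 = 453
    Σ(broken) = 638 kJ
  Bonds formed (products):
    H–Br: 2 × 375 = 750
    Σ(formed) = 750 kJ
  ΔH_A = 638 − 750 = −112 kJ
Reaction B:
  Bonds broken (reactants):
    C–C: 1 × 339 = 339
    C–H: 5 × 427 = 2135
    C–O: 1 × 369 = 369
    O–H: 1 × 471 = 471
    O=O: 3 × 511 = 1533
    Σ(broken) = 4847 kJ
  Bonds formed (products):
    C=O: 4 × 782 = 3128
    O–H: 6 × 471 = 2826
    Σ(formed) = 5954 kJ
  ΔH_B = 4847 − 5954 = −1107 kJ
ΔH_A − ΔH_B = +995 kJ, so reaction B has the more negative ΔH; |ΔH_A − ΔH_B| = 995 kJ.

Reaction B, by 995 kJ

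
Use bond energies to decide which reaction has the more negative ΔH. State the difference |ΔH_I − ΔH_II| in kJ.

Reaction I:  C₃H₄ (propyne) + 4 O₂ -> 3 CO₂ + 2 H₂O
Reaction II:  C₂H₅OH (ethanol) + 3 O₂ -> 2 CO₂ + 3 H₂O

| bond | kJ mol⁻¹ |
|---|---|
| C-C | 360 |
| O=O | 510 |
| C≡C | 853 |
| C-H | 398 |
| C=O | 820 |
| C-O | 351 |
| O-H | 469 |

Reaction I:
  Bonds broken (reactants):
    C≡C: 1 × 853 = 853
    C-C: 1 × 360 = 360
    C-H: 4 × 398 = 1592
    O=O: 4 × 510 = 2040
    Σ(broken) = 4845 kJ
  Bonds formed (products):
    C=O: 6 × 820 = 4920
    O-H: 4 × 469 = 1876
    Σ(formed) = 6796 kJ
  ΔH_I = 4845 − 6796 = −1951 kJ
Reaction II:
  Bonds broken (reactants):
    C-C: 1 × 360 = 360
    C-H: 5 × 398 = 1990
    C-O: 1 × 351 = 351
    O-H: 1 × 469 = 469
    O=O: 3 × 510 = 1530
    Σ(broken) = 4700 kJ
  Bonds formed (products):
    C=O: 4 × 820 = 3280
    O-H: 6 × 469 = 2814
    Σ(formed) = 6094 kJ
  ΔH_II = 4700 − 6094 = −1394 kJ
ΔH_I − ΔH_II = −557 kJ, so reaction I has the more negative ΔH; |ΔH_I − ΔH_II| = 557 kJ.

Reaction I, by 557 kJ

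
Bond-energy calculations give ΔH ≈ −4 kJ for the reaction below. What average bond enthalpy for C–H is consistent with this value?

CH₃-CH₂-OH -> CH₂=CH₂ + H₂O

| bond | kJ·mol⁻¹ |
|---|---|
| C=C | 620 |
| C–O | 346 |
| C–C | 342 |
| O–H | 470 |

Let D be the C–H bond energy.
Σ(broken) = 1×342 + 5×D + 1×346 + 1×470 = 1158 + 5D
Σ(formed) = 4×D + 1×620 + 2×470 = 1560 + 4D
ΔH = Σ(broken) − Σ(formed) = (1158 + 5D) − (1560 + 4D) = −402 + D
Setting this equal to −4 kJ gives D = 398 kJ/mol.

D(C–H) ≈ 398 kJ/mol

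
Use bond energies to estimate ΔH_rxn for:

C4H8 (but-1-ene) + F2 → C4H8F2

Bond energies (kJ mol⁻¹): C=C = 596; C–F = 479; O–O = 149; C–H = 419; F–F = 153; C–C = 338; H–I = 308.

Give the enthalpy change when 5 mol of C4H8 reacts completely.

Bonds broken (reactants):
  C–C: 2 × 338 = 676
  C–H: 8 × 419 = 3352
  C=C: 1 × 596 = 596
  F–F: 1 × 153 = 153
  Σ(broken) = 4777 kJ
Bonds formed (products):
  C–C: 3 × 338 = 1014
  C–F: 2 × 479 = 958
  C–H: 8 × 419 = 3352
  Σ(formed) = 5324 kJ
ΔH = Σ(broken) − Σ(formed) = 4777 − 5324 = −547 kJ
For 5× the reaction as written: 5 × (−547) = −2735 kJ

ΔH = −2735 kJ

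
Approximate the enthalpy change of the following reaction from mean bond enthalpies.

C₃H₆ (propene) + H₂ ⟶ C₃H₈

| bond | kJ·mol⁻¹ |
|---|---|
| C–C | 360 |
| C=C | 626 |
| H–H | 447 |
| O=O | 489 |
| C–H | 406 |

ΔH ≈ −99 kJ

Bonds broken (reactants):
  C–C: 1 × 360 = 360
  C–H: 6 × 406 = 2436
  C=C: 1 × 626 = 626
  H–H: 1 × 447 = 447
  Σ(broken) = 3869 kJ
Bonds formed (products):
  C–C: 2 × 360 = 720
  C–H: 8 × 406 = 3248
  Σ(formed) = 3968 kJ
ΔH = Σ(broken) − Σ(formed) = 3869 − 3968 = −99 kJ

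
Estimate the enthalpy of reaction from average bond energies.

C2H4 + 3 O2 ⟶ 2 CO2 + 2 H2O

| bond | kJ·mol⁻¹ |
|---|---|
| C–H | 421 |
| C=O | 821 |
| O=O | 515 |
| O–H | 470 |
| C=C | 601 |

Bonds broken (reactants):
  C–H: 4 × 421 = 1684
  C=C: 1 × 601 = 601
  O=O: 3 × 515 = 1545
  Σ(broken) = 3830 kJ
Bonds formed (products):
  C=O: 4 × 821 = 3284
  O–H: 4 × 470 = 1880
  Σ(formed) = 5164 kJ
ΔH = Σ(broken) − Σ(formed) = 3830 − 5164 = −1334 kJ

ΔH ≈ −1334 kJ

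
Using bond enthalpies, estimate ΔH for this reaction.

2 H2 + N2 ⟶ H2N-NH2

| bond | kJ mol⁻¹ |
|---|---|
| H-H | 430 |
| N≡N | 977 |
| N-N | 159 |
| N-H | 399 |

Bonds broken (reactants):
  H-H: 2 × 430 = 860
  N≡N: 1 × 977 = 977
  Σ(broken) = 1837 kJ
Bonds formed (products):
  N-H: 4 × 399 = 1596
  N-N: 1 × 159 = 159
  Σ(formed) = 1755 kJ
ΔH = Σ(broken) − Σ(formed) = 1837 − 1755 = +82 kJ

ΔH ≈ +82 kJ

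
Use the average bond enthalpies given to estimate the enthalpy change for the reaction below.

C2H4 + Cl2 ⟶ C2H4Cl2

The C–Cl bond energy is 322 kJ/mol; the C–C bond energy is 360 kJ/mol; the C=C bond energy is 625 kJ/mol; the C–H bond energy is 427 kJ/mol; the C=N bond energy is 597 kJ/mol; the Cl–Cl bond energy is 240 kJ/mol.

ΔH ≈ −139 kJ

Bonds broken (reactants):
  C–H: 4 × 427 = 1708
  C=C: 1 × 625 = 625
  Cl–Cl: 1 × 240 = 240
  Σ(broken) = 2573 kJ
Bonds formed (products):
  C–C: 1 × 360 = 360
  C–Cl: 2 × 322 = 644
  C–H: 4 × 427 = 1708
  Σ(formed) = 2712 kJ
ΔH = Σ(broken) − Σ(formed) = 2573 − 2712 = −139 kJ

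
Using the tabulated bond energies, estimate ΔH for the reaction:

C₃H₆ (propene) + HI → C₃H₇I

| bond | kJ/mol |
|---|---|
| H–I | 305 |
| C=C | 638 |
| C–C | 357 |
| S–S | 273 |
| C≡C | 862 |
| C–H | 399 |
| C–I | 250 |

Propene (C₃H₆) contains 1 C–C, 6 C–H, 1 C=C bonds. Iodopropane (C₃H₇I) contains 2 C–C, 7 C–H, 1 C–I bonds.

Bonds broken (reactants):
  C–C: 1 × 357 = 357
  C–H: 6 × 399 = 2394
  C=C: 1 × 638 = 638
  H–I: 1 × 305 = 305
  Σ(broken) = 3694 kJ
Bonds formed (products):
  C–C: 2 × 357 = 714
  C–H: 7 × 399 = 2793
  C–I: 1 × 250 = 250
  Σ(formed) = 3757 kJ
ΔH = Σ(broken) − Σ(formed) = 3694 − 3757 = −63 kJ

ΔH ≈ −63 kJ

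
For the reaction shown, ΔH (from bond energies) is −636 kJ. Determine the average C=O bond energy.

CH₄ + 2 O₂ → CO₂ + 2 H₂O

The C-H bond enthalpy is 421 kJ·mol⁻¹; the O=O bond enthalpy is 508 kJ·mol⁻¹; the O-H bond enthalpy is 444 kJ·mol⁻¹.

D(C=O) ≈ 780 kJ/mol

Let D be the C=O bond energy.
Σ(broken) = 4×421 + 2×508 = 2700
Σ(formed) = 2×D + 4×444 = 1776 + 2D
ΔH = Σ(broken) − Σ(formed) = (2700) − (1776 + 2D) = +924 − 2D
Setting this equal to −636 kJ gives 2D = 1560, so D = 780 kJ/mol.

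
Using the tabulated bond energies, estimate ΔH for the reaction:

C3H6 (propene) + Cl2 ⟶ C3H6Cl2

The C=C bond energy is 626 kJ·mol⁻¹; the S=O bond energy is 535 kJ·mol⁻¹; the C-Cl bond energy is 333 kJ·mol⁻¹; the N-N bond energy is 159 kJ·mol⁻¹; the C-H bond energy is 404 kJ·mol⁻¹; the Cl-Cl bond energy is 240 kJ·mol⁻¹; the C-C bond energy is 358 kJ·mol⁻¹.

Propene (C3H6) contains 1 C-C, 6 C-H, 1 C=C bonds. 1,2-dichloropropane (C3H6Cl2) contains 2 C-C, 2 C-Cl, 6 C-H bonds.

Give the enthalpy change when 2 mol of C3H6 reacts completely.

Bonds broken (reactants):
  C-C: 1 × 358 = 358
  C-H: 6 × 404 = 2424
  C=C: 1 × 626 = 626
  Cl-Cl: 1 × 240 = 240
  Σ(broken) = 3648 kJ
Bonds formed (products):
  C-C: 2 × 358 = 716
  C-Cl: 2 × 333 = 666
  C-H: 6 × 404 = 2424
  Σ(formed) = 3806 kJ
ΔH = Σ(broken) − Σ(formed) = 3648 − 3806 = −158 kJ
For 2× the reaction as written: 2 × (−158) = −316 kJ

ΔH = −316 kJ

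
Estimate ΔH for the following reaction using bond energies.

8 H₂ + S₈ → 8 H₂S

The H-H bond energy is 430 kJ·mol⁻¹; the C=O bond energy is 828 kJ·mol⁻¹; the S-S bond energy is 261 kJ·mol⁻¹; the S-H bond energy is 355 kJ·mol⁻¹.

ΔH ≈ −152 kJ

Bonds broken (reactants):
  H-H: 8 × 430 = 3440
  S-S: 8 × 261 = 2088
  Σ(broken) = 5528 kJ
Bonds formed (products):
  S-H: 16 × 355 = 5680
  Σ(formed) = 5680 kJ
ΔH = Σ(broken) − Σ(formed) = 5528 − 5680 = −152 kJ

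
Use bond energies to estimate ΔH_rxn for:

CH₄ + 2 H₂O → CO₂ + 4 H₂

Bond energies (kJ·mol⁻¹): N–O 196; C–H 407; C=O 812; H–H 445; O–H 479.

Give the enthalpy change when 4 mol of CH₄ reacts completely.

Bonds broken (reactants):
  C–H: 4 × 407 = 1628
  O–H: 4 × 479 = 1916
  Σ(broken) = 3544 kJ
Bonds formed (products):
  C=O: 2 × 812 = 1624
  H–H: 4 × 445 = 1780
  Σ(formed) = 3404 kJ
ΔH = Σ(broken) − Σ(formed) = 3544 − 3404 = +140 kJ
For 4× the reaction as written: 4 × (+140) = +560 kJ

ΔH = +560 kJ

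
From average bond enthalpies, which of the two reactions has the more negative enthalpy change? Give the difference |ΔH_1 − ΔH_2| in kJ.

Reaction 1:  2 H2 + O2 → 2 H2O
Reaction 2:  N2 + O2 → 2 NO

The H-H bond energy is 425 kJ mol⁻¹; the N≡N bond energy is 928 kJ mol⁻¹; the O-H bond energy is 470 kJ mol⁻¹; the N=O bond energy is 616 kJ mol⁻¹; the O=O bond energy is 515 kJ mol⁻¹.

Reaction 1, by 726 kJ

Reaction 1:
  Bonds broken (reactants):
    H-H: 2 × 425 = 850
    O=O: 1 × 515 = 515
    Σ(broken) = 1365 kJ
  Bonds formed (products):
    O-H: 4 × 470 = 1880
    Σ(formed) = 1880 kJ
  ΔH_1 = 1365 − 1880 = −515 kJ
Reaction 2:
  Bonds broken (reactants):
    N≡N: 1 × 928 = 928
    O=O: 1 × 515 = 515
    Σ(broken) = 1443 kJ
  Bonds formed (products):
    N=O: 2 × 616 = 1232
    Σ(formed) = 1232 kJ
  ΔH_2 = 1443 − 1232 = +211 kJ
ΔH_1 − ΔH_2 = −726 kJ, so reaction 1 has the more negative ΔH; |ΔH_1 − ΔH_2| = 726 kJ.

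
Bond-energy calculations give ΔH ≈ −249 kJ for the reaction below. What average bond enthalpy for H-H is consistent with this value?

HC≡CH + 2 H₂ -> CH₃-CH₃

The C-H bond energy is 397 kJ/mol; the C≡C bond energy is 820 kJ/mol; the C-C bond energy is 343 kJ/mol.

D(H-H) ≈ 431 kJ/mol

Let D be the H-H bond energy.
Σ(broken) = 1×820 + 2×397 + 2×D = 1614 + 2D
Σ(formed) = 1×343 + 6×397 = 2725
ΔH = Σ(broken) − Σ(formed) = (1614 + 2D) − (2725) = −1111 + 2D
Setting this equal to −249 kJ gives 2D = 862, so D = 431 kJ/mol.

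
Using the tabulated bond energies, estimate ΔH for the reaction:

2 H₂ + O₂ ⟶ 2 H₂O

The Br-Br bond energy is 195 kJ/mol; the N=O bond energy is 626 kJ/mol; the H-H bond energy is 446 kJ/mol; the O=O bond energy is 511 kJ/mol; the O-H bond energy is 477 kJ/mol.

Bonds broken (reactants):
  H-H: 2 × 446 = 892
  O=O: 1 × 511 = 511
  Σ(broken) = 1403 kJ
Bonds formed (products):
  O-H: 4 × 477 = 1908
  Σ(formed) = 1908 kJ
ΔH = Σ(broken) − Σ(formed) = 1403 − 1908 = −505 kJ

ΔH ≈ −505 kJ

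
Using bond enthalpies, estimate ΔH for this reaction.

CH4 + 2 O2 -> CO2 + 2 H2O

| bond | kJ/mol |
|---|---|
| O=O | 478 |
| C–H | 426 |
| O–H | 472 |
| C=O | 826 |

ΔH ≈ −880 kJ

Bonds broken (reactants):
  C–H: 4 × 426 = 1704
  O=O: 2 × 478 = 956
  Σ(broken) = 2660 kJ
Bonds formed (products):
  C=O: 2 × 826 = 1652
  O–H: 4 × 472 = 1888
  Σ(formed) = 3540 kJ
ΔH = Σ(broken) − Σ(formed) = 2660 − 3540 = −880 kJ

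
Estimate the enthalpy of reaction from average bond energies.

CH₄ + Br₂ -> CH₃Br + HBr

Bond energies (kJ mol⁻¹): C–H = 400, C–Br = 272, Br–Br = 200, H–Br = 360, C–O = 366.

ΔH ≈ −32 kJ

Bonds broken (reactants):
  Br–Br: 1 × 200 = 200
  C–H: 4 × 400 = 1600
  Σ(broken) = 1800 kJ
Bonds formed (products):
  C–Br: 1 × 272 = 272
  C–H: 3 × 400 = 1200
  H–Br: 1 × 360 = 360
  Σ(formed) = 1832 kJ
ΔH = Σ(broken) − Σ(formed) = 1800 − 1832 = −32 kJ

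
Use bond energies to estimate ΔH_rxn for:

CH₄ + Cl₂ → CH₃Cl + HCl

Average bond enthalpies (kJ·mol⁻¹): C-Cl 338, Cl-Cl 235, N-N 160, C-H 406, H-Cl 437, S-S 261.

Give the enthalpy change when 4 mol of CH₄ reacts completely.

ΔH = −536 kJ

Bonds broken (reactants):
  C-H: 4 × 406 = 1624
  Cl-Cl: 1 × 235 = 235
  Σ(broken) = 1859 kJ
Bonds formed (products):
  C-Cl: 1 × 338 = 338
  C-H: 3 × 406 = 1218
  H-Cl: 1 × 437 = 437
  Σ(formed) = 1993 kJ
ΔH = Σ(broken) − Σ(formed) = 1859 − 1993 = −134 kJ
For 4× the reaction as written: 4 × (−134) = −536 kJ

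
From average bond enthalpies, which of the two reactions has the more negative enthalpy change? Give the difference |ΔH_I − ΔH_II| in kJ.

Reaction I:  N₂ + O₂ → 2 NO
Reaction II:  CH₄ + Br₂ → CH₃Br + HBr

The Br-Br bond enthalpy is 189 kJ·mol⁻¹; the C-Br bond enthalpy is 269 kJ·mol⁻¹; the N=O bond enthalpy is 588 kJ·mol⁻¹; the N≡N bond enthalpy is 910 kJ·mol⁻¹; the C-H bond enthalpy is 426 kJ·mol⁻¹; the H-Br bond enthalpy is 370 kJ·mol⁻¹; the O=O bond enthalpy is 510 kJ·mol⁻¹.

Reaction I:
  Bonds broken (reactants):
    N≡N: 1 × 910 = 910
    O=O: 1 × 510 = 510
    Σ(broken) = 1420 kJ
  Bonds formed (products):
    N=O: 2 × 588 = 1176
    Σ(formed) = 1176 kJ
  ΔH_I = 1420 − 1176 = +244 kJ
Reaction II:
  Bonds broken (reactants):
    Br-Br: 1 × 189 = 189
    C-H: 4 × 426 = 1704
    Σ(broken) = 1893 kJ
  Bonds formed (products):
    C-Br: 1 × 269 = 269
    C-H: 3 × 426 = 1278
    H-Br: 1 × 370 = 370
    Σ(formed) = 1917 kJ
  ΔH_II = 1893 − 1917 = −24 kJ
ΔH_I − ΔH_II = +268 kJ, so reaction II has the more negative ΔH; |ΔH_I − ΔH_II| = 268 kJ.

Reaction II, by 268 kJ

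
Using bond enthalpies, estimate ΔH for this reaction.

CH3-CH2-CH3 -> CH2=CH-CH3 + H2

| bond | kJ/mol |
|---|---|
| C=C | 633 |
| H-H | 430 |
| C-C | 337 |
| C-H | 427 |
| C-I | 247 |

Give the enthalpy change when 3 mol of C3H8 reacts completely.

ΔH = +384 kJ

Bonds broken (reactants):
  C-C: 2 × 337 = 674
  C-H: 8 × 427 = 3416
  Σ(broken) = 4090 kJ
Bonds formed (products):
  C-C: 1 × 337 = 337
  C-H: 6 × 427 = 2562
  C=C: 1 × 633 = 633
  H-H: 1 × 430 = 430
  Σ(formed) = 3962 kJ
ΔH = Σ(broken) − Σ(formed) = 4090 − 3962 = +128 kJ
For 3× the reaction as written: 3 × (+128) = +384 kJ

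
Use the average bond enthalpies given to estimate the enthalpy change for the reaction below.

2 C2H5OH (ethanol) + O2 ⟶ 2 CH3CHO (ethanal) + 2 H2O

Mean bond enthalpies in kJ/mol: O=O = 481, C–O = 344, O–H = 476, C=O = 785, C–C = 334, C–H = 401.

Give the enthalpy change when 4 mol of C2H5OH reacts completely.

ΔH = −1102 kJ

Bonds broken (reactants):
  C–C: 2 × 334 = 668
  C–H: 10 × 401 = 4010
  C–O: 2 × 344 = 688
  O–H: 2 × 476 = 952
  O=O: 1 × 481 = 481
  Σ(broken) = 6799 kJ
Bonds formed (products):
  C–C: 2 × 334 = 668
  C–H: 8 × 401 = 3208
  C=O: 2 × 785 = 1570
  O–H: 4 × 476 = 1904
  Σ(formed) = 7350 kJ
ΔH = Σ(broken) − Σ(formed) = 6799 − 7350 = −551 kJ
For 2× the reaction as written: 2 × (−551) = −1102 kJ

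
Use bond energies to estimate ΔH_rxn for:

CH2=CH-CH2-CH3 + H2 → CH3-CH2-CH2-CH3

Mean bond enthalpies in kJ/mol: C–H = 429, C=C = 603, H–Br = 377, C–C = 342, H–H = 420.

ΔH ≈ −177 kJ

Bonds broken (reactants):
  C–C: 2 × 342 = 684
  C–H: 8 × 429 = 3432
  C=C: 1 × 603 = 603
  H–H: 1 × 420 = 420
  Σ(broken) = 5139 kJ
Bonds formed (products):
  C–C: 3 × 342 = 1026
  C–H: 10 × 429 = 4290
  Σ(formed) = 5316 kJ
ΔH = Σ(broken) − Σ(formed) = 5139 − 5316 = −177 kJ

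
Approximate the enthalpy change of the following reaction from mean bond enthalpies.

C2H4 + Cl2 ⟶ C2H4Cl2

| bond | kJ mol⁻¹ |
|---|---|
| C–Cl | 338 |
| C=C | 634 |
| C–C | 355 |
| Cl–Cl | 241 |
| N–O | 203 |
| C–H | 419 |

ΔH ≈ −156 kJ

Bonds broken (reactants):
  C–H: 4 × 419 = 1676
  C=C: 1 × 634 = 634
  Cl–Cl: 1 × 241 = 241
  Σ(broken) = 2551 kJ
Bonds formed (products):
  C–C: 1 × 355 = 355
  C–Cl: 2 × 338 = 676
  C–H: 4 × 419 = 1676
  Σ(formed) = 2707 kJ
ΔH = Σ(broken) − Σ(formed) = 2551 − 2707 = −156 kJ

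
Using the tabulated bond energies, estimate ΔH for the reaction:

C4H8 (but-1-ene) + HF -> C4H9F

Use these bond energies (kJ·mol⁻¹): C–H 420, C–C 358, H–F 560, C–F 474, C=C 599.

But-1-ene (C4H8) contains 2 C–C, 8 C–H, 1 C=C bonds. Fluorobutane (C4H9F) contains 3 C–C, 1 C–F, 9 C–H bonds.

ΔH ≈ −93 kJ

Bonds broken (reactants):
  C–C: 2 × 358 = 716
  C–H: 8 × 420 = 3360
  C=C: 1 × 599 = 599
  H–F: 1 × 560 = 560
  Σ(broken) = 5235 kJ
Bonds formed (products):
  C–C: 3 × 358 = 1074
  C–F: 1 × 474 = 474
  C–H: 9 × 420 = 3780
  Σ(formed) = 5328 kJ
ΔH = Σ(broken) − Σ(formed) = 5235 − 5328 = −93 kJ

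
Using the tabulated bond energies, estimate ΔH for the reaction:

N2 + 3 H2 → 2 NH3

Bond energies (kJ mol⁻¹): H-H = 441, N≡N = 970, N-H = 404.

Bonds broken (reactants):
  H-H: 3 × 441 = 1323
  N≡N: 1 × 970 = 970
  Σ(broken) = 2293 kJ
Bonds formed (products):
  N-H: 6 × 404 = 2424
  Σ(formed) = 2424 kJ
ΔH = Σ(broken) − Σ(formed) = 2293 − 2424 = −131 kJ

ΔH ≈ −131 kJ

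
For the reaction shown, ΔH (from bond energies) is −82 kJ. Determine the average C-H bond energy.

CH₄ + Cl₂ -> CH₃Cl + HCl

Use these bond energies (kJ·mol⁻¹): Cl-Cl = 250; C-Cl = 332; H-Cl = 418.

Let D be the C-H bond energy.
Σ(broken) = 4×D + 1×250 = 250 + 4D
Σ(formed) = 1×332 + 3×D + 1×418 = 750 + 3D
ΔH = Σ(broken) − Σ(formed) = (250 + 4D) − (750 + 3D) = −500 + D
Setting this equal to −82 kJ gives D = 418 kJ/mol.

D(C-H) ≈ 418 kJ/mol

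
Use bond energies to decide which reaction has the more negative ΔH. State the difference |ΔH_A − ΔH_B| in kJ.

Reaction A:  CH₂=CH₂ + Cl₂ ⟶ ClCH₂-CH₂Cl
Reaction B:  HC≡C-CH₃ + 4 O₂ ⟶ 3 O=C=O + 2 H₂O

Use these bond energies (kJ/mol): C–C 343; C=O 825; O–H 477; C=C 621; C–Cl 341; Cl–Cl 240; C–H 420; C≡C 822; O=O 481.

Reaction A:
  Bonds broken (reactants):
    C–H: 4 × 420 = 1680
    C=C: 1 × 621 = 621
    Cl–Cl: 1 × 240 = 240
    Σ(broken) = 2541 kJ
  Bonds formed (products):
    C–C: 1 × 343 = 343
    C–Cl: 2 × 341 = 682
    C–H: 4 × 420 = 1680
    Σ(formed) = 2705 kJ
  ΔH_A = 2541 − 2705 = −164 kJ
Reaction B:
  Bonds broken (reactants):
    C≡C: 1 × 822 = 822
    C–C: 1 × 343 = 343
    C–H: 4 × 420 = 1680
    O=O: 4 × 481 = 1924
    Σ(broken) = 4769 kJ
  Bonds formed (products):
    C=O: 6 × 825 = 4950
    O–H: 4 × 477 = 1908
    Σ(formed) = 6858 kJ
  ΔH_B = 4769 − 6858 = −2089 kJ
ΔH_A − ΔH_B = +1925 kJ, so reaction B has the more negative ΔH; |ΔH_A − ΔH_B| = 1925 kJ.

Reaction B, by 1925 kJ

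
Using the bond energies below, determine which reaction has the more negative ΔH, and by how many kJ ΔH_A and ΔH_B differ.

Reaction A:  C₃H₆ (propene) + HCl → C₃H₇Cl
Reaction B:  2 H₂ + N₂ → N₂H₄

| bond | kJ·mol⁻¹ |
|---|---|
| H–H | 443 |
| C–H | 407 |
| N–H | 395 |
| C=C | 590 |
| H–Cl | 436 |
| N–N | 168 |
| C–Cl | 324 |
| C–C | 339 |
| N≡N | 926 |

Reaction A, by 108 kJ

Reaction A:
  Bonds broken (reactants):
    C–C: 1 × 339 = 339
    C–H: 6 × 407 = 2442
    C=C: 1 × 590 = 590
    H–Cl: 1 × 436 = 436
    Σ(broken) = 3807 kJ
  Bonds formed (products):
    C–C: 2 × 339 = 678
    C–Cl: 1 × 324 = 324
    C–H: 7 × 407 = 2849
    Σ(formed) = 3851 kJ
  ΔH_A = 3807 − 3851 = −44 kJ
Reaction B:
  Bonds broken (reactants):
    H–H: 2 × 443 = 886
    N≡N: 1 × 926 = 926
    Σ(broken) = 1812 kJ
  Bonds formed (products):
    N–H: 4 × 395 = 1580
    N–N: 1 × 168 = 168
    Σ(formed) = 1748 kJ
  ΔH_B = 1812 − 1748 = +64 kJ
ΔH_A − ΔH_B = −108 kJ, so reaction A has the more negative ΔH; |ΔH_A − ΔH_B| = 108 kJ.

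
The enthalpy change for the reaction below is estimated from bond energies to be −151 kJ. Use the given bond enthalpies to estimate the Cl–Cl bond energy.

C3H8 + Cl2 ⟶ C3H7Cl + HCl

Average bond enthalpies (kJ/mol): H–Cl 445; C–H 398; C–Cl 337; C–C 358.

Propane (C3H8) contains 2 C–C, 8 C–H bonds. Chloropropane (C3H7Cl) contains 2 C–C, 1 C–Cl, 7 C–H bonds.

Let D be the Cl–Cl bond energy.
Σ(broken) = 2×358 + 8×398 + 1×D = 3900 + D
Σ(formed) = 2×358 + 1×337 + 7×398 + 1×445 = 4284
ΔH = Σ(broken) − Σ(formed) = (3900 + D) − (4284) = −384 + D
Setting this equal to −151 kJ gives D = 233 kJ/mol.

D(Cl–Cl) ≈ 233 kJ/mol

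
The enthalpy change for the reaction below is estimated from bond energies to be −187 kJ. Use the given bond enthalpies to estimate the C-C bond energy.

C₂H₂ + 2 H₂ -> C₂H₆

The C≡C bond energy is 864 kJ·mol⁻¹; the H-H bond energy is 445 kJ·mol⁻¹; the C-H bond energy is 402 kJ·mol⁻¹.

D(C-C) ≈ 333 kJ/mol

Let D be the C-C bond energy.
Σ(broken) = 1×864 + 2×402 + 2×445 = 2558
Σ(formed) = 1×D + 6×402 = 2412 + D
ΔH = Σ(broken) − Σ(formed) = (2558) − (2412 + D) = +146 − D
Setting this equal to −187 kJ gives D = 333 kJ/mol.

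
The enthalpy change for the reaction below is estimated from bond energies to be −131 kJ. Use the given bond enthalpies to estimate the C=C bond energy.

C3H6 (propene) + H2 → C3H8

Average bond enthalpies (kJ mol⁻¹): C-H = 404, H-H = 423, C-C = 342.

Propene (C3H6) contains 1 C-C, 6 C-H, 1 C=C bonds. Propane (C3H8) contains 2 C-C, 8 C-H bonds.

Let D be the C=C bond energy.
Σ(broken) = 1×342 + 6×404 + 1×D + 1×423 = 3189 + D
Σ(formed) = 2×342 + 8×404 = 3916
ΔH = Σ(broken) − Σ(formed) = (3189 + D) − (3916) = −727 + D
Setting this equal to −131 kJ gives D = 596 kJ/mol.

D(C=C) ≈ 596 kJ/mol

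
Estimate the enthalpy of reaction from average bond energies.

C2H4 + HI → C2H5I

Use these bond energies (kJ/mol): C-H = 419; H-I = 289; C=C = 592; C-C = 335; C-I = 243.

ΔH ≈ −116 kJ

Bonds broken (reactants):
  C-H: 4 × 419 = 1676
  C=C: 1 × 592 = 592
  H-I: 1 × 289 = 289
  Σ(broken) = 2557 kJ
Bonds formed (products):
  C-C: 1 × 335 = 335
  C-H: 5 × 419 = 2095
  C-I: 1 × 243 = 243
  Σ(formed) = 2673 kJ
ΔH = Σ(broken) − Σ(formed) = 2557 − 2673 = −116 kJ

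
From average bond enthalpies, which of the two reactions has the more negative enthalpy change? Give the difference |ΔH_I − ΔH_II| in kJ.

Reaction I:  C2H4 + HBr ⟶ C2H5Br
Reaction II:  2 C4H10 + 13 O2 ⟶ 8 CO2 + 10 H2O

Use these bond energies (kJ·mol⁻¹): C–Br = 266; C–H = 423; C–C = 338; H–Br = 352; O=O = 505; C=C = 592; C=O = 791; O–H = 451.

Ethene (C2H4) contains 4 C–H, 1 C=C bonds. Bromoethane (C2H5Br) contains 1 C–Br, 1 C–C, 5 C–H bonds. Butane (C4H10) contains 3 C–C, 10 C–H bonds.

Reaction II, by 4540 kJ

Reaction I:
  Bonds broken (reactants):
    C–H: 4 × 423 = 1692
    C=C: 1 × 592 = 592
    H–Br: 1 × 352 = 352
    Σ(broken) = 2636 kJ
  Bonds formed (products):
    C–Br: 1 × 266 = 266
    C–C: 1 × 338 = 338
    C–H: 5 × 423 = 2115
    Σ(formed) = 2719 kJ
  ΔH_I = 2636 − 2719 = −83 kJ
Reaction II:
  Bonds broken (reactants):
    C–C: 6 × 338 = 2028
    C–H: 20 × 423 = 8460
    O=O: 13 × 505 = 6565
    Σ(broken) = 17053 kJ
  Bonds formed (products):
    C=O: 16 × 791 = 12656
    O–H: 20 × 451 = 9020
    Σ(formed) = 21676 kJ
  ΔH_II = 17053 − 21676 = −4623 kJ
ΔH_I − ΔH_II = +4540 kJ, so reaction II has the more negative ΔH; |ΔH_I − ΔH_II| = 4540 kJ.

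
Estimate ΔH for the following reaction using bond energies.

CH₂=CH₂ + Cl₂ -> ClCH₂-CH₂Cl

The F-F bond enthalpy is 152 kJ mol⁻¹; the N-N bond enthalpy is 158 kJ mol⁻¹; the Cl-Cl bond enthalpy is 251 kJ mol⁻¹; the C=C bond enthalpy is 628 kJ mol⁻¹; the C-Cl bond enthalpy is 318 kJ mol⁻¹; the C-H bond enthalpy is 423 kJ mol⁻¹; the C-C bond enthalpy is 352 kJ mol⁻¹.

Bonds broken (reactants):
  C-H: 4 × 423 = 1692
  C=C: 1 × 628 = 628
  Cl-Cl: 1 × 251 = 251
  Σ(broken) = 2571 kJ
Bonds formed (products):
  C-C: 1 × 352 = 352
  C-Cl: 2 × 318 = 636
  C-H: 4 × 423 = 1692
  Σ(formed) = 2680 kJ
ΔH = Σ(broken) − Σ(formed) = 2571 − 2680 = −109 kJ

ΔH ≈ −109 kJ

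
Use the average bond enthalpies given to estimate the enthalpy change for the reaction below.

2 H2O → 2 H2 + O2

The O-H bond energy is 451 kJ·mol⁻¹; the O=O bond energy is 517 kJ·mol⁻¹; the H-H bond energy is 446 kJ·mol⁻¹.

Bonds broken (reactants):
  O-H: 4 × 451 = 1804
  Σ(broken) = 1804 kJ
Bonds formed (products):
  H-H: 2 × 446 = 892
  O=O: 1 × 517 = 517
  Σ(formed) = 1409 kJ
ΔH = Σ(broken) − Σ(formed) = 1804 − 1409 = +395 kJ

ΔH ≈ +395 kJ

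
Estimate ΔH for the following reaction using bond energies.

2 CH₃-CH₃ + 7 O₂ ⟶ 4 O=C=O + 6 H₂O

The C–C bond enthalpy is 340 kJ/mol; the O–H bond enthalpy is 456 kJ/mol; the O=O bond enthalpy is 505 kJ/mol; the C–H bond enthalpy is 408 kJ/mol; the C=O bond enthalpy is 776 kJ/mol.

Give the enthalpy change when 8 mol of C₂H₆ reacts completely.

Bonds broken (reactants):
  C–C: 2 × 340 = 680
  C–H: 12 × 408 = 4896
  O=O: 7 × 505 = 3535
  Σ(broken) = 9111 kJ
Bonds formed (products):
  C=O: 8 × 776 = 6208
  O–H: 12 × 456 = 5472
  Σ(formed) = 11680 kJ
ΔH = Σ(broken) − Σ(formed) = 9111 − 11680 = −2569 kJ
For 4× the reaction as written: 4 × (−2569) = −10276 kJ

ΔH = −10276 kJ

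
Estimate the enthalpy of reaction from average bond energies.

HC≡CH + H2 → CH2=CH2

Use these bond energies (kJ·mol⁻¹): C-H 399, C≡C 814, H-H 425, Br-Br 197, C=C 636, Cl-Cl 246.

ΔH ≈ −195 kJ

Bonds broken (reactants):
  C≡C: 1 × 814 = 814
  C-H: 2 × 399 = 798
  H-H: 1 × 425 = 425
  Σ(broken) = 2037 kJ
Bonds formed (products):
  C-H: 4 × 399 = 1596
  C=C: 1 × 636 = 636
  Σ(formed) = 2232 kJ
ΔH = Σ(broken) − Σ(formed) = 2037 − 2232 = −195 kJ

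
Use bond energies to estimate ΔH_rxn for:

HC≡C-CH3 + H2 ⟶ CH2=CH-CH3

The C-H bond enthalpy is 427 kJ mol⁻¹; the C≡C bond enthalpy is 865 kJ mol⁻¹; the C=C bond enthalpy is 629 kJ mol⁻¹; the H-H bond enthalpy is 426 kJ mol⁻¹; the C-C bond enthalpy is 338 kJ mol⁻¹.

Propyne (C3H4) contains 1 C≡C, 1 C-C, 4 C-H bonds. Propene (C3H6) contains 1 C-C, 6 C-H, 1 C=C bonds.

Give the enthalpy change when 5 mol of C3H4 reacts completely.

ΔH = −960 kJ

Bonds broken (reactants):
  C≡C: 1 × 865 = 865
  C-C: 1 × 338 = 338
  C-H: 4 × 427 = 1708
  H-H: 1 × 426 = 426
  Σ(broken) = 3337 kJ
Bonds formed (products):
  C-C: 1 × 338 = 338
  C-H: 6 × 427 = 2562
  C=C: 1 × 629 = 629
  Σ(formed) = 3529 kJ
ΔH = Σ(broken) − Σ(formed) = 3337 − 3529 = −192 kJ
For 5× the reaction as written: 5 × (−192) = −960 kJ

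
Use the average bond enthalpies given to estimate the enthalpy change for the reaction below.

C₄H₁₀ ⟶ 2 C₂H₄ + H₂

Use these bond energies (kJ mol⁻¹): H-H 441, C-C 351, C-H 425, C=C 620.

ΔH ≈ +222 kJ

Bonds broken (reactants):
  C-C: 3 × 351 = 1053
  C-H: 10 × 425 = 4250
  Σ(broken) = 5303 kJ
Bonds formed (products):
  C-H: 8 × 425 = 3400
  C=C: 2 × 620 = 1240
  H-H: 1 × 441 = 441
  Σ(formed) = 5081 kJ
ΔH = Σ(broken) − Σ(formed) = 5303 − 5081 = +222 kJ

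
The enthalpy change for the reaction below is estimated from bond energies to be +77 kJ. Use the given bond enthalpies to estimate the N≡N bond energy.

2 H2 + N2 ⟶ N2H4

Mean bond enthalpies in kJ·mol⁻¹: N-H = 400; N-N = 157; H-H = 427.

Let D be the N≡N bond energy.
Σ(broken) = 2×427 + 1×D = 854 + D
Σ(formed) = 4×400 + 1×157 = 1757
ΔH = Σ(broken) − Σ(formed) = (854 + D) − (1757) = −903 + D
Setting this equal to +77 kJ gives D = 980 kJ/mol.

D(N≡N) ≈ 980 kJ/mol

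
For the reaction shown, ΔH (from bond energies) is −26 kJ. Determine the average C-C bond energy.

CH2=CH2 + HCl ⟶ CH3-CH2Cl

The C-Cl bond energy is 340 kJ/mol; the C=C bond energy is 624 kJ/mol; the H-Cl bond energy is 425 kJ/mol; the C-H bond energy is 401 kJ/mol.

D(C-C) ≈ 334 kJ/mol

Let D be the C-C bond energy.
Σ(broken) = 4×401 + 1×624 + 1×425 = 2653
Σ(formed) = 1×D + 1×340 + 5×401 = 2345 + D
ΔH = Σ(broken) − Σ(formed) = (2653) − (2345 + D) = +308 − D
Setting this equal to −26 kJ gives D = 334 kJ/mol.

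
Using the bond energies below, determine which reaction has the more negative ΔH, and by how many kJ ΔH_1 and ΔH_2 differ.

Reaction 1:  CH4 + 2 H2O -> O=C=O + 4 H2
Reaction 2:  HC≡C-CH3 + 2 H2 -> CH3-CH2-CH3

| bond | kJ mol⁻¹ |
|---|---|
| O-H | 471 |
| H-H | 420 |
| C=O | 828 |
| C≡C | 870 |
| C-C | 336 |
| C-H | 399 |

Reaction 1:
  Bonds broken (reactants):
    C-H: 4 × 399 = 1596
    O-H: 4 × 471 = 1884
    Σ(broken) = 3480 kJ
  Bonds formed (products):
    C=O: 2 × 828 = 1656
    H-H: 4 × 420 = 1680
    Σ(formed) = 3336 kJ
  ΔH_1 = 3480 − 3336 = +144 kJ
Reaction 2:
  Bonds broken (reactants):
    C≡C: 1 × 870 = 870
    C-C: 1 × 336 = 336
    C-H: 4 × 399 = 1596
    H-H: 2 × 420 = 840
    Σ(broken) = 3642 kJ
  Bonds formed (products):
    C-C: 2 × 336 = 672
    C-H: 8 × 399 = 3192
    Σ(formed) = 3864 kJ
  ΔH_2 = 3642 − 3864 = −222 kJ
ΔH_1 − ΔH_2 = +366 kJ, so reaction 2 has the more negative ΔH; |ΔH_1 − ΔH_2| = 366 kJ.

Reaction 2, by 366 kJ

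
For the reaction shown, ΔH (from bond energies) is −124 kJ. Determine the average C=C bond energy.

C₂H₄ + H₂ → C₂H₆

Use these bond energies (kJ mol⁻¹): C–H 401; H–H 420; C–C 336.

Let D be the C=C bond energy.
Σ(broken) = 4×401 + 1×D + 1×420 = 2024 + D
Σ(formed) = 1×336 + 6×401 = 2742
ΔH = Σ(broken) − Σ(formed) = (2024 + D) − (2742) = −718 + D
Setting this equal to −124 kJ gives D = 594 kJ/mol.

D(C=C) ≈ 594 kJ/mol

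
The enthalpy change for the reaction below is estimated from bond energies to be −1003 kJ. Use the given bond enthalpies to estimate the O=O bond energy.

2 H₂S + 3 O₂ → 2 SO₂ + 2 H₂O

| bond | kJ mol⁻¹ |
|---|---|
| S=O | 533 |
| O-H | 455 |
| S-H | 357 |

Let D be the O=O bond energy.
Σ(broken) = 3×D + 4×357 = 1428 + 3D
Σ(formed) = 4×455 + 4×533 = 3952
ΔH = Σ(broken) − Σ(formed) = (1428 + 3D) − (3952) = −2524 + 3D
Setting this equal to −1003 kJ gives 3D = 1521, so D = 507 kJ/mol.

D(O=O) ≈ 507 kJ/mol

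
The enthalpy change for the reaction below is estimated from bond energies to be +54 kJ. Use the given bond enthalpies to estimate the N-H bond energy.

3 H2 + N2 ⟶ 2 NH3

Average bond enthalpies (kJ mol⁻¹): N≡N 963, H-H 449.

Let D be the N-H bond energy.
Σ(broken) = 3×449 + 1×963 = 2310
Σ(formed) = 6×D = 6D
ΔH = Σ(broken) − Σ(formed) = (2310) − (6D) = +2310 − 6D
Setting this equal to +54 kJ gives 6D = 2256, so D = 376 kJ/mol.

D(N-H) ≈ 376 kJ/mol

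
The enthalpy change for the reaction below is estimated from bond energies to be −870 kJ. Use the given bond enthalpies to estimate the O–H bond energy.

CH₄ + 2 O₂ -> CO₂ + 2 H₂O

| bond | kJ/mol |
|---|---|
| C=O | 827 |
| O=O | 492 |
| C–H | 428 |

D(O–H) ≈ 478 kJ/mol

Let D be the O–H bond energy.
Σ(broken) = 4×428 + 2×492 = 2696
Σ(formed) = 2×827 + 4×D = 1654 + 4D
ΔH = Σ(broken) − Σ(formed) = (2696) − (1654 + 4D) = +1042 − 4D
Setting this equal to −870 kJ gives 4D = 1912, so D = 478 kJ/mol.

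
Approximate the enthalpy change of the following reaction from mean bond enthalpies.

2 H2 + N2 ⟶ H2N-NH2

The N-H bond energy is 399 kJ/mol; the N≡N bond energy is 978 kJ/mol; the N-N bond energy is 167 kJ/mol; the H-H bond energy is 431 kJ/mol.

Bonds broken (reactants):
  H-H: 2 × 431 = 862
  N≡N: 1 × 978 = 978
  Σ(broken) = 1840 kJ
Bonds formed (products):
  N-H: 4 × 399 = 1596
  N-N: 1 × 167 = 167
  Σ(formed) = 1763 kJ
ΔH = Σ(broken) − Σ(formed) = 1840 − 1763 = +77 kJ

ΔH ≈ +77 kJ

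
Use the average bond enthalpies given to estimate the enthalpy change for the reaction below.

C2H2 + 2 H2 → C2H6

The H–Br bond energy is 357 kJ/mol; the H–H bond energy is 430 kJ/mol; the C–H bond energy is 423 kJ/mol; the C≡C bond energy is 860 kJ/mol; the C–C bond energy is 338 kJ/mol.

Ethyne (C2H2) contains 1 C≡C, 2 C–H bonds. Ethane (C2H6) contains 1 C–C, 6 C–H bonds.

Bonds broken (reactants):
  C≡C: 1 × 860 = 860
  C–H: 2 × 423 = 846
  H–H: 2 × 430 = 860
  Σ(broken) = 2566 kJ
Bonds formed (products):
  C–C: 1 × 338 = 338
  C–H: 6 × 423 = 2538
  Σ(formed) = 2876 kJ
ΔH = Σ(broken) − Σ(formed) = 2566 − 2876 = −310 kJ

ΔH ≈ −310 kJ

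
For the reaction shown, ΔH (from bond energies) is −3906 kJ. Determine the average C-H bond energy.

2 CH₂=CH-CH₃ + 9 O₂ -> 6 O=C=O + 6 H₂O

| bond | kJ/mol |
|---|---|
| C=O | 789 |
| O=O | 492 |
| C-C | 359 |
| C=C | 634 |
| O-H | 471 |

Let D be the C-H bond energy.
Σ(broken) = 2×359 + 12×D + 2×634 + 9×492 = 6414 + 12D
Σ(formed) = 12×789 + 12×471 = 15120
ΔH = Σ(broken) − Σ(formed) = (6414 + 12D) − (15120) = −8706 + 12D
Setting this equal to −3906 kJ gives 12D = 4800, so D = 400 kJ/mol.

D(C-H) ≈ 400 kJ/mol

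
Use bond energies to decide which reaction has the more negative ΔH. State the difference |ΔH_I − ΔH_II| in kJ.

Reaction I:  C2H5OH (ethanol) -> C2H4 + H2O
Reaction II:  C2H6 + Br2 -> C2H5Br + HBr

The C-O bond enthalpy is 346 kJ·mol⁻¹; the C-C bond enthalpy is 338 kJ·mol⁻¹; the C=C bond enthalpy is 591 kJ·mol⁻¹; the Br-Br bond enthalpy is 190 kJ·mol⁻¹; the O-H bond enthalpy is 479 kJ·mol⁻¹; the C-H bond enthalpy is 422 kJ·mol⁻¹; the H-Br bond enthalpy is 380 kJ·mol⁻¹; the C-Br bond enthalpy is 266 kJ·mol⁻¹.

Reaction I:
  Bonds broken (reactants):
    C-C: 1 × 338 = 338
    C-H: 5 × 422 = 2110
    C-O: 1 × 346 = 346
    O-H: 1 × 479 = 479
    Σ(broken) = 3273 kJ
  Bonds formed (products):
    C-H: 4 × 422 = 1688
    C=C: 1 × 591 = 591
    O-H: 2 × 479 = 958
    Σ(formed) = 3237 kJ
  ΔH_I = 3273 − 3237 = +36 kJ
Reaction II:
  Bonds broken (reactants):
    Br-Br: 1 × 190 = 190
    C-C: 1 × 338 = 338
    C-H: 6 × 422 = 2532
    Σ(broken) = 3060 kJ
  Bonds formed (products):
    C-Br: 1 × 266 = 266
    C-C: 1 × 338 = 338
    C-H: 5 × 422 = 2110
    H-Br: 1 × 380 = 380
    Σ(formed) = 3094 kJ
  ΔH_II = 3060 − 3094 = −34 kJ
ΔH_I − ΔH_II = +70 kJ, so reaction II has the more negative ΔH; |ΔH_I − ΔH_II| = 70 kJ.

Reaction II, by 70 kJ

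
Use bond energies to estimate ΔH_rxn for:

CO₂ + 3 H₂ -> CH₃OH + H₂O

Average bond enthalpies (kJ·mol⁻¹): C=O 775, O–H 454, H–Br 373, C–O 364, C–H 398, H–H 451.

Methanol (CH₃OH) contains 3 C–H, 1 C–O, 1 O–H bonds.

ΔH ≈ −17 kJ

Bonds broken (reactants):
  C=O: 2 × 775 = 1550
  H–H: 3 × 451 = 1353
  Σ(broken) = 2903 kJ
Bonds formed (products):
  C–H: 3 × 398 = 1194
  C–O: 1 × 364 = 364
  O–H: 3 × 454 = 1362
  Σ(formed) = 2920 kJ
ΔH = Σ(broken) − Σ(formed) = 2903 − 2920 = −17 kJ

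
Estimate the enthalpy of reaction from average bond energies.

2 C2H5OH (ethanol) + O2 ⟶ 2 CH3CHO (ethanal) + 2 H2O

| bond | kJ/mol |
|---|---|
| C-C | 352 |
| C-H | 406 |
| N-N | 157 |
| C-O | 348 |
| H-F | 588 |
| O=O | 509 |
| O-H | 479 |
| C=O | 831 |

ΔH ≈ −603 kJ

Bonds broken (reactants):
  C-C: 2 × 352 = 704
  C-H: 10 × 406 = 4060
  C-O: 2 × 348 = 696
  O-H: 2 × 479 = 958
  O=O: 1 × 509 = 509
  Σ(broken) = 6927 kJ
Bonds formed (products):
  C-C: 2 × 352 = 704
  C-H: 8 × 406 = 3248
  C=O: 2 × 831 = 1662
  O-H: 4 × 479 = 1916
  Σ(formed) = 7530 kJ
ΔH = Σ(broken) − Σ(formed) = 6927 − 7530 = −603 kJ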